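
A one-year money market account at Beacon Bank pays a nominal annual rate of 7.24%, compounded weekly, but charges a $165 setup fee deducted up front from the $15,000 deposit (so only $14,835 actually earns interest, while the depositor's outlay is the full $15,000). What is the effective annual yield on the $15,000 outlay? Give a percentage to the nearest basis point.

6.32%

Value after one year: 14,835 × (1 + 0.0724/52)^52 = 14,835 × 1.075031 = $15,948.09.
Effective yield on the $15,000 outlay: 15,948.09 / 15,000 − 1 = 0.063206 = 6.32%.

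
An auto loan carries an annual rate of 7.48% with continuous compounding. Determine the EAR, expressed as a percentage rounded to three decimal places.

With continuous compounding, EAR = e^0.0748 − 1.
e^0.0748 = 1.077669, so EAR = 0.077669 = 7.767%.

7.767%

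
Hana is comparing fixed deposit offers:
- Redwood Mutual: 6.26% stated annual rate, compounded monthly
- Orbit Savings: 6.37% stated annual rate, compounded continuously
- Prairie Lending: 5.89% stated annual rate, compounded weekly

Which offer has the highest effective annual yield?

Redwood Mutual: (1 + 0.0626/12)^12 − 1 = 6.443%
Orbit Savings: e^0.0637 − 1 = 6.577%
Prairie Lending: (1 + 0.0589/52)^52 − 1 = 6.063%
The highest effective annual rate is Orbit Savings at 6.577%.

Orbit Savings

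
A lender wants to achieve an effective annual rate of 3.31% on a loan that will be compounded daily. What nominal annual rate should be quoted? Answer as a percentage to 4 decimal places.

(1 + r/365)^365 − 1 = 0.0331, so 1 + r/365 = 1.0331^(1/365).
r/365 = 0.000089, so r = 0.032565 = 3.2565%.

3.2565%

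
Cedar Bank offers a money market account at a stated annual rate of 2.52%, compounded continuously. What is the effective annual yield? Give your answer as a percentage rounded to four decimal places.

2.5520%

With continuous compounding, EAR = e^0.0252 − 1.
e^0.0252 = 1.025520, so EAR = 0.025520 = 2.5520%.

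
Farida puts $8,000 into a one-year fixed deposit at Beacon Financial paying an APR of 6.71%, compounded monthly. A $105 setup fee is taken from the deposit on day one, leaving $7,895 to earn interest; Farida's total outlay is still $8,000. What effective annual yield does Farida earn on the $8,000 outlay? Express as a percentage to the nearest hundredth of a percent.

5.52%

Value after one year: 7,895 × (1 + 0.0671/12)^12 = 7,895 × 1.069203 = $8,441.35.
Effective yield on the $8,000 outlay: 8,441.35 / 8,000 − 1 = 0.055169 = 5.52%.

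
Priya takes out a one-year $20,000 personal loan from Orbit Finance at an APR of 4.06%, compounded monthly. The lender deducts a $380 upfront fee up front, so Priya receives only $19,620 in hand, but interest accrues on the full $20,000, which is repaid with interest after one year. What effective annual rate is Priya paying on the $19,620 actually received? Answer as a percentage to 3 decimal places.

6.153%

Amount owed after one year: 20,000 × (1 + 0.0406/12)^12 = 20,000 × 1.041364 = $20,827.28.
Effective rate on net proceeds: 20,827.28 / 19,620 − 1 = 0.061533 = 6.153%.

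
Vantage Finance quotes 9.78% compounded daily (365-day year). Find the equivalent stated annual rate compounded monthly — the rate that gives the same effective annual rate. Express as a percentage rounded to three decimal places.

EAR = (1 + 0.0978/365)^365 − 1 = 0.102728.
Solve (1 + r/12)^12 = 1.102728: r/12 = 1.102728^(1/12) − 1 = 0.008182, so r = 0.098186 = 9.819%.

9.819%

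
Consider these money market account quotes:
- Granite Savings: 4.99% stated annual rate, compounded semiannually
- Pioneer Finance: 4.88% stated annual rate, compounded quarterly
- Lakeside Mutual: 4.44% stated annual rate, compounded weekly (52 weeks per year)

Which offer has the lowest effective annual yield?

Granite Savings: (1 + 0.0499/2)^2 − 1 = 5.052%
Pioneer Finance: (1 + 0.0488/4)^4 − 1 = 4.970%
Lakeside Mutual: (1 + 0.0444/52)^52 − 1 = 4.538%
The lowest effective annual rate is Lakeside Mutual at 4.538%.

Lakeside Mutual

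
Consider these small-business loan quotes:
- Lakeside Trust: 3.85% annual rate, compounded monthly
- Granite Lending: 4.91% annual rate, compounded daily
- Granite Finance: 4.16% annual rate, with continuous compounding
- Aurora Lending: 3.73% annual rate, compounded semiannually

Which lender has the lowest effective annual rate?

Aurora Lending

Lakeside Trust: (1 + 0.0385/12)^12 − 1 = 3.919%
Granite Lending: (1 + 0.0491/365)^365 − 1 = 5.032%
Granite Finance: e^0.0416 − 1 = 4.248%
Aurora Lending: (1 + 0.0373/2)^2 − 1 = 3.765%
The lowest effective annual rate is Aurora Lending at 3.765%.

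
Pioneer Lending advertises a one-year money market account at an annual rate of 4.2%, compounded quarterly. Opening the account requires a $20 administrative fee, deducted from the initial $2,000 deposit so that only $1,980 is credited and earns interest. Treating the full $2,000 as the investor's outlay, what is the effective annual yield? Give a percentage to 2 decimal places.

Value after one year: 1,980 × (1 + 0.042/4)^4 = 1,980 × 1.042666 = $2,064.48.
Effective yield on the $2,000 outlay: 2,064.48 / 2,000 − 1 = 0.032239 = 3.22%.

3.22%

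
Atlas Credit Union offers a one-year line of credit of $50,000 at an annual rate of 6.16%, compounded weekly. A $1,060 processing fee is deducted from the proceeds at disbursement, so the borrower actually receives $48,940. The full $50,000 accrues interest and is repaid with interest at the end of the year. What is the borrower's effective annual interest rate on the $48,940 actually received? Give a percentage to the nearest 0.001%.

8.653%

Amount owed after one year: 50,000 × (1 + 0.0616/52)^52 = 50,000 × 1.063498 = $53,174.90.
Effective rate on net proceeds: 53,174.90 / 48,940 − 1 = 0.086533 = 8.653%.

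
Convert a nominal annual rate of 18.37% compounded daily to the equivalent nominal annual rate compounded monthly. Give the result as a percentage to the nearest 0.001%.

18.507%

EAR = (1 + 0.1837/365)^365 − 1 = 0.201600.
Solve (1 + r/12)^12 = 1.201600: r/12 = 1.201600^(1/12) − 1 = 0.015422, so r = 0.185066 = 18.507%.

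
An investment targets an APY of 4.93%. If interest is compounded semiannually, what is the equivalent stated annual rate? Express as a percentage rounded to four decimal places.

4.8707%

(1 + r/2)^2 − 1 = 0.0493, so 1 + r/2 = 1.0493^(1/2).
r/2 = 0.024353, so r = 0.048707 = 4.8707%.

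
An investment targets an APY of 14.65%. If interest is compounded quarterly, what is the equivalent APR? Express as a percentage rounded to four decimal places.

(1 + r/4)^4 − 1 = 0.1465, so 1 + r/4 = 1.1465^(1/4).
r/4 = 0.034769, so r = 0.139077 = 13.9077%.

13.9077%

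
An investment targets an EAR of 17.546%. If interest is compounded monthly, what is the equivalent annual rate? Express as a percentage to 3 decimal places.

(1 + r/12)^12 − 1 = 0.17546, so 1 + r/12 = 1.17546^(1/12).
r/12 = 0.013563, so r = 0.162753 = 16.275%.

16.275%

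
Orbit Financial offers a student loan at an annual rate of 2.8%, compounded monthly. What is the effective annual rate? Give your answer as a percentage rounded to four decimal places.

2.8362%

EAR = (1 + 0.028/12)^12 − 1.
= 1.028362 − 1 = 2.8362%.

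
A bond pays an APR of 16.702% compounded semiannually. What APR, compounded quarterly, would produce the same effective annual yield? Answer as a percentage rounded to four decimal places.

EAR = (1 + 0.16702/2)^2 − 1 = 0.173994.
Solve (1 + r/4)^4 = 1.173994: r/4 = 1.173994^(1/4) − 1 = 0.040918, so r = 0.163671 = 16.3671%.

16.3671%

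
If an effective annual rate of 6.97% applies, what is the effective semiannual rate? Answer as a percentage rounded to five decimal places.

3.42630%

The per-half-year rate i satisfies (1 + i)^2 = 1 + 0.0697.
i = 1.0697^(1/2) − 1 = 0.0342630 = 3.42630%.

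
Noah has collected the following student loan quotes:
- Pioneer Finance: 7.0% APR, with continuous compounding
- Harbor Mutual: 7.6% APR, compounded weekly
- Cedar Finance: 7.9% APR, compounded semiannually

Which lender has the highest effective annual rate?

Cedar Finance

Pioneer Finance: e^0.070 − 1 = 7.251%
Harbor Mutual: (1 + 0.076/52)^52 − 1 = 7.890%
Cedar Finance: (1 + 0.079/2)^2 − 1 = 8.056%
The highest effective annual rate is Cedar Finance at 8.056%.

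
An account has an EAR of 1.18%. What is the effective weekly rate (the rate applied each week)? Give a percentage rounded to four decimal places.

The per-week rate i satisfies (1 + i)^52 = 1 + 0.0118.
i = 1.0118^(1/52) − 1 = 0.0002256 = 0.0226%.

0.0226%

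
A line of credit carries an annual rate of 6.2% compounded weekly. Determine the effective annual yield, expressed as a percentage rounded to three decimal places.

EAR = (1 + 0.062/52)^52 − 1.
= 1.063923 − 1 = 6.392%.

6.392%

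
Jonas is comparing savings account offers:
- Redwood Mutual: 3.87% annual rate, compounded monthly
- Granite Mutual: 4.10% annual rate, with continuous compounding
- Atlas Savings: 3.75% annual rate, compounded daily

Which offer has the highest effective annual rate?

Redwood Mutual: (1 + 0.0387/12)^12 − 1 = 3.939%
Granite Mutual: e^0.0410 − 1 = 4.185%
Atlas Savings: (1 + 0.0375/365)^365 − 1 = 3.821%
The highest effective annual rate is Granite Mutual at 4.185%.

Granite Mutual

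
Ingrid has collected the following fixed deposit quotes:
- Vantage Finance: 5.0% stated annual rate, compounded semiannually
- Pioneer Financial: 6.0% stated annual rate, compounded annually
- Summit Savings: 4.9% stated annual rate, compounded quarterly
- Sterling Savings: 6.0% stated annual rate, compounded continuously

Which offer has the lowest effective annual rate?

Summit Savings

Vantage Finance: (1 + 0.050/2)^2 − 1 = 5.062%
Pioneer Financial: compounded annually, EAR = 6.000%
Summit Savings: (1 + 0.049/4)^4 − 1 = 4.991%
Sterling Savings: e^0.060 − 1 = 6.184%
The lowest effective annual rate is Summit Savings at 4.991%.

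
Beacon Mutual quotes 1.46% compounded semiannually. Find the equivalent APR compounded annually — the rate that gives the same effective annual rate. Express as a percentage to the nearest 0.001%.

EAR = (1 + 0.0146/2)^2 − 1 = 0.014653.
Compounded annually, the equivalent nominal rate is the EAR itself: 1.465%.

1.465%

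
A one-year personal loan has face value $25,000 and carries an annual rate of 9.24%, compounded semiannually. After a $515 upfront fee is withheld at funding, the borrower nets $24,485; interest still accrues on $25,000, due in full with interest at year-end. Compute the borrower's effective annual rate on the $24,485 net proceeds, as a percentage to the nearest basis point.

11.76%

Amount owed after one year: 25,000 × (1 + 0.0924/2)^2 = 25,000 × 1.094534 = $27,363.36.
Effective rate on net proceeds: 27,363.36 / 24,485 − 1 = 0.117556 = 11.76%.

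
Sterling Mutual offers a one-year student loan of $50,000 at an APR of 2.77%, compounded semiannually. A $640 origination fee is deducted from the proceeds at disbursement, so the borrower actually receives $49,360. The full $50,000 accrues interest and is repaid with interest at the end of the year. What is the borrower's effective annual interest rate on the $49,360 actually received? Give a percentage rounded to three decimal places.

4.122%

Amount owed after one year: 50,000 × (1 + 0.0277/2)^2 = 50,000 × 1.027892 = $51,394.59.
Effective rate on net proceeds: 51,394.59 / 49,360 − 1 = 0.041219 = 4.122%.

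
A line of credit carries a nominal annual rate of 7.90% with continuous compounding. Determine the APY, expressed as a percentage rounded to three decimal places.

With continuous compounding, EAR = e^0.0790 − 1.
e^0.0790 = 1.082204, so EAR = 0.082204 = 8.220%.

8.220%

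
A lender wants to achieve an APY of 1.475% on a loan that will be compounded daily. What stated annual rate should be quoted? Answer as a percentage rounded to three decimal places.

(1 + r/365)^365 − 1 = 0.01475, so 1 + r/365 = 1.01475^(1/365).
r/365 = 0.000040, so r = 0.014643 = 1.464%.

1.464%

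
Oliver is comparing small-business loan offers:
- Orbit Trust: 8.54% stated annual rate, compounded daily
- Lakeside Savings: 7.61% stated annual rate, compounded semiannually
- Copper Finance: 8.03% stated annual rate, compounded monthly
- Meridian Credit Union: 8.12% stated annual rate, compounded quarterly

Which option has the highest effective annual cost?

Orbit Trust: (1 + 0.0854/365)^365 − 1 = 8.914%
Lakeside Savings: (1 + 0.0761/2)^2 − 1 = 7.755%
Copper Finance: (1 + 0.0803/12)^12 − 1 = 8.332%
Meridian Credit Union: (1 + 0.0812/4)^4 − 1 = 8.371%
The highest effective annual rate is Orbit Trust at 8.914%.

Orbit Trust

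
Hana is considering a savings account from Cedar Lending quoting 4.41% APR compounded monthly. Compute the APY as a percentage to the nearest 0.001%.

EAR = (1 + 0.0441/12)^12 − 1.
= (1 + 0.003675)^12 − 1 = 1.045002 − 1 = 4.500%.

4.500%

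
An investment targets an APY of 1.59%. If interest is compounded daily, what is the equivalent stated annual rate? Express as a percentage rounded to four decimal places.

1.5775%

(1 + r/365)^365 − 1 = 0.0159, so 1 + r/365 = 1.0159^(1/365).
r/365 = 0.000043, so r = 0.015775 = 1.5775%.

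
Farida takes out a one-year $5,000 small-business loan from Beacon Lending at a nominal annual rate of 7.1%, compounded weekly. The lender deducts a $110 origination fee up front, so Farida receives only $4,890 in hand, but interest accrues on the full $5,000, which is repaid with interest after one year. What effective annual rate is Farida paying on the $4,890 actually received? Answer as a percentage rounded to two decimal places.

9.77%

Amount owed after one year: 5,000 × (1 + 0.071/52)^52 = 5,000 × 1.073529 = $5,367.65.
Effective rate on net proceeds: 5,367.65 / 4,890 − 1 = 0.097678 = 9.77%.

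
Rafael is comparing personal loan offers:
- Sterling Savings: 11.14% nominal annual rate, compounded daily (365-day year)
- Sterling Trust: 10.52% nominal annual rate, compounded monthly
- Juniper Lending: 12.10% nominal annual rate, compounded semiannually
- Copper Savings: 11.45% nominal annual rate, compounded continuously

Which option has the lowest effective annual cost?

Sterling Trust

Sterling Savings: (1 + 0.1114/365)^365 − 1 = 11.782%
Sterling Trust: (1 + 0.1052/12)^12 − 1 = 11.042%
Juniper Lending: (1 + 0.1210/2)^2 − 1 = 12.466%
Copper Savings: e^0.1145 − 1 = 12.131%
The lowest effective annual rate is Sterling Trust at 11.042%.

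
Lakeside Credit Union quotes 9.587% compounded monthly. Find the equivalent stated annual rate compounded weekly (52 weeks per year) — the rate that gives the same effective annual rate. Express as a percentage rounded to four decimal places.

EAR = (1 + 0.09587/12)^12 − 1 = 0.100197.
Solve (1 + r/52)^52 = 1.100197: r/52 = 1.100197^(1/52) − 1 = 0.001838, so r = 0.095577 = 9.5577%.

9.5577%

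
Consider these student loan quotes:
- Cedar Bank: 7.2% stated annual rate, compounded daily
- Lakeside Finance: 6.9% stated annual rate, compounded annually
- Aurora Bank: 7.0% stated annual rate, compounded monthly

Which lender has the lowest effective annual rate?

Lakeside Finance

Cedar Bank: (1 + 0.072/365)^365 − 1 = 7.465%
Lakeside Finance: compounded annually, EAR = 6.900%
Aurora Bank: (1 + 0.070/12)^12 − 1 = 7.229%
The lowest effective annual rate is Lakeside Finance at 6.900%.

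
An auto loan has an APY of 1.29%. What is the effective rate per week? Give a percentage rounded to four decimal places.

0.0247%

The per-week rate i satisfies (1 + i)^52 = 1 + 0.0129.
i = 1.0129^(1/52) − 1 = 0.0002465 = 0.0247%.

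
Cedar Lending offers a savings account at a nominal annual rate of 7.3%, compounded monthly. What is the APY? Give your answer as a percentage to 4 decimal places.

EAR = (1 + 0.073/12)^12 − 1.
= (1 + 0.006083)^12 − 1 = 1.075493 − 1 = 7.5493%.

7.5493%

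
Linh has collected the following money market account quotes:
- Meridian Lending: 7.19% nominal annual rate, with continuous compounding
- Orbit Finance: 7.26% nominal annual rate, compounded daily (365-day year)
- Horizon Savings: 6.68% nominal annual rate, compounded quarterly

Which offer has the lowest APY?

Meridian Lending: e^0.0719 − 1 = 7.455%
Orbit Finance: (1 + 0.0726/365)^365 − 1 = 7.529%
Horizon Savings: (1 + 0.0668/4)^4 − 1 = 6.849%
The lowest effective annual rate is Horizon Savings at 6.849%.

Horizon Savings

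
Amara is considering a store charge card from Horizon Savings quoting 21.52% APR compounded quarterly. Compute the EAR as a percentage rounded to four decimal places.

23.3198%

EAR = (1 + 0.2152/4)^4 − 1.
= (1 + 0.053800)^4 − 1 = 1.233198 − 1 = 23.3198%.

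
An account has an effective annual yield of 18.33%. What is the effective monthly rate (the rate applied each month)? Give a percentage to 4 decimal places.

The per-month rate i satisfies (1 + i)^12 = 1 + 0.1833.
i = 1.1833^(1/12) − 1 = 0.0141244 = 1.4124%.

1.4124%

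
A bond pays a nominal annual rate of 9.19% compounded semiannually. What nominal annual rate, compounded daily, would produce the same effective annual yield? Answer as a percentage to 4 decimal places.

8.9862%

EAR = (1 + 0.0919/2)^2 − 1 = 0.094011.
Solve (1 + r/365)^365 = 1.094011: r/365 = 1.094011^(1/365) − 1 = 0.000246, so r = 0.089862 = 8.9862%.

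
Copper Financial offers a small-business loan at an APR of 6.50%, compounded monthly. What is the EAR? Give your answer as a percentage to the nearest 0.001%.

6.697%

EAR = (1 + 0.0650/12)^12 − 1.
= (1 + 0.005417)^12 − 1 = 1.066972 − 1 = 6.697%.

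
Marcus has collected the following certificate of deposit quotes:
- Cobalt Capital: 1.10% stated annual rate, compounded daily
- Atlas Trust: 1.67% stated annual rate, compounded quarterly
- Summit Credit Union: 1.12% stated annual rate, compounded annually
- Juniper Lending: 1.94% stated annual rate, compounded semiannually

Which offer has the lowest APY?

Cobalt Capital

Cobalt Capital: (1 + 0.0110/365)^365 − 1 = 1.106%
Atlas Trust: (1 + 0.0167/4)^4 − 1 = 1.680%
Summit Credit Union: compounded annually, EAR = 1.120%
Juniper Lending: (1 + 0.0194/2)^2 − 1 = 1.949%
The lowest effective annual rate is Cobalt Capital at 1.106%.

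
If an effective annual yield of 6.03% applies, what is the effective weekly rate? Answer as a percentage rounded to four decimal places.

The per-week rate i satisfies (1 + i)^52 = 1 + 0.0603.
i = 1.0603^(1/52) − 1 = 0.0011266 = 0.1127%.

0.1127%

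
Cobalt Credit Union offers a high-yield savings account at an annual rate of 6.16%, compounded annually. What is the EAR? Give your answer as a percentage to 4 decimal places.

6.1600%

Annual compounding means the effective rate equals the nominal rate: 6.1600%.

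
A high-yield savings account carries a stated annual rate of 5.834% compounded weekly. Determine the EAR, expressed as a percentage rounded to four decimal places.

6.0041%

EAR = (1 + 0.05834/52)^52 − 1.
= (1 + 0.001122)^52 − 1 = 1.060041 − 1 = 6.0041%.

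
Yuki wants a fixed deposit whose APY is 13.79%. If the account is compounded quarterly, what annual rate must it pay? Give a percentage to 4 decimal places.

13.1293%

(1 + r/4)^4 − 1 = 0.1379, so 1 + r/4 = 1.1379^(1/4).
r/4 = 0.032823, so r = 0.131293 = 13.1293%.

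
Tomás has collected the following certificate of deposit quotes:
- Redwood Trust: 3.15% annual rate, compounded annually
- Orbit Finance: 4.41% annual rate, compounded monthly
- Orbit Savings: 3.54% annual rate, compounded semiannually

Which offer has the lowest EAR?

Redwood Trust

Redwood Trust: compounded annually, EAR = 3.150%
Orbit Finance: (1 + 0.0441/12)^12 − 1 = 4.500%
Orbit Savings: (1 + 0.0354/2)^2 − 1 = 3.571%
The lowest effective annual rate is Redwood Trust at 3.150%.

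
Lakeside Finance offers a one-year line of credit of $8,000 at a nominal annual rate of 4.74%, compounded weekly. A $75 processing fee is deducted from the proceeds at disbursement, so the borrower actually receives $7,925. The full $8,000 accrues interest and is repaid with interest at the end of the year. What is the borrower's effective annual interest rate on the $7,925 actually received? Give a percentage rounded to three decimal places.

5.844%

Amount owed after one year: 8,000 × (1 + 0.0474/52)^52 = 8,000 × 1.048519 = $8,388.15.
Effective rate on net proceeds: 8,388.15 / 7,925 − 1 = 0.058442 = 5.844%.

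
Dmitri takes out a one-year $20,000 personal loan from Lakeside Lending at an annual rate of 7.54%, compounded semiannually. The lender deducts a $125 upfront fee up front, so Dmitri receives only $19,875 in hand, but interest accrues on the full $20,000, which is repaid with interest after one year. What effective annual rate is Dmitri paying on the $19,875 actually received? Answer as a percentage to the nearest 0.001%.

8.359%

Amount owed after one year: 20,000 × (1 + 0.0754/2)^2 = 20,000 × 1.076821 = $21,536.43.
Effective rate on net proceeds: 21,536.43 / 19,875 − 1 = 0.083594 = 8.359%.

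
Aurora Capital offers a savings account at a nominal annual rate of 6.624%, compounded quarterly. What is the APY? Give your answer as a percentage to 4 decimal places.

EAR = (1 + 0.06624/4)^4 − 1.
= 1.067904 − 1 = 6.7904%.

6.7904%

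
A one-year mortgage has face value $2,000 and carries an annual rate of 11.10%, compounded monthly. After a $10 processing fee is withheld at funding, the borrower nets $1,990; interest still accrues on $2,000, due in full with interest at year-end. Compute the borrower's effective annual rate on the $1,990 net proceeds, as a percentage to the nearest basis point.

12.24%

Amount owed after one year: 2,000 × (1 + 0.1110/12)^12 = 2,000 × 1.116825 = $2,233.65.
Effective rate on net proceeds: 2,233.65 / 1,990 − 1 = 0.122437 = 12.24%.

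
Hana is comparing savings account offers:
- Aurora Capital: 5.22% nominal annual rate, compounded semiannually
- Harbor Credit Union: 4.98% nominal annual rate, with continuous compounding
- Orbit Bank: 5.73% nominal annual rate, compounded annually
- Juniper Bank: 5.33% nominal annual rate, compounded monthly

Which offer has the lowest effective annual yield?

Harbor Credit Union

Aurora Capital: (1 + 0.0522/2)^2 − 1 = 5.288%
Harbor Credit Union: e^0.0498 − 1 = 5.106%
Orbit Bank: compounded annually, EAR = 5.730%
Juniper Bank: (1 + 0.0533/12)^12 − 1 = 5.462%
The lowest effective annual rate is Harbor Credit Union at 5.106%.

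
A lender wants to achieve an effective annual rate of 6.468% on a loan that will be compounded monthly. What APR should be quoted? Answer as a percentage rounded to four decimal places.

(1 + r/12)^12 − 1 = 0.06468, so 1 + r/12 = 1.06468^(1/12).
r/12 = 0.005237, so r = 0.062838 = 6.2838%.

6.2838%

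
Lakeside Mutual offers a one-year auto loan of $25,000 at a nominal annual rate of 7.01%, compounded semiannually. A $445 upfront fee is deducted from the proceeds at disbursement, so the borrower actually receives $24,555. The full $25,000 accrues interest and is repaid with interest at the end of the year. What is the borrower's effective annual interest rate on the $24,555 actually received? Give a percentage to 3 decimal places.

Amount owed after one year: 25,000 × (1 + 0.0701/2)^2 = 25,000 × 1.071329 = $26,783.21.
Effective rate on net proceeds: 26,783.21 / 24,555 − 1 = 0.090744 = 9.074%.

9.074%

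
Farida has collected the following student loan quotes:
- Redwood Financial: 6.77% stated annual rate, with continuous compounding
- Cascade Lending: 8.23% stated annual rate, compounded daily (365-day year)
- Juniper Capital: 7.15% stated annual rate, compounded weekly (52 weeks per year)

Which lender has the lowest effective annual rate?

Redwood Financial

Redwood Financial: e^0.0677 − 1 = 7.004%
Cascade Lending: (1 + 0.0823/365)^365 − 1 = 8.577%
Juniper Capital: (1 + 0.0715/52)^52 − 1 = 7.407%
The lowest effective annual rate is Redwood Financial at 7.004%.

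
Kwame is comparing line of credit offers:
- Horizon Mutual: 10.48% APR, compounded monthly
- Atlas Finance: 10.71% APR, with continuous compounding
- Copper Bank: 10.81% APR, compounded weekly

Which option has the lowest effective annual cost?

Horizon Mutual: (1 + 0.1048/12)^12 − 1 = 10.998%
Atlas Finance: e^0.1071 − 1 = 11.305%
Copper Bank: (1 + 0.1081/52)^52 − 1 = 11.403%
The lowest effective annual rate is Horizon Mutual at 10.998%.

Horizon Mutual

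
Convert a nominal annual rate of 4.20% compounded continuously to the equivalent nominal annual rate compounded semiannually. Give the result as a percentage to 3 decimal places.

EAR under continuous compounding: e^0.0420 − 1 = 0.042894.
Solve (1 + r/2)^2 = 1.042894: r/2 = 1.042894^(1/2) − 1 = 0.021222, so r = 0.042444 = 4.244%.

4.244%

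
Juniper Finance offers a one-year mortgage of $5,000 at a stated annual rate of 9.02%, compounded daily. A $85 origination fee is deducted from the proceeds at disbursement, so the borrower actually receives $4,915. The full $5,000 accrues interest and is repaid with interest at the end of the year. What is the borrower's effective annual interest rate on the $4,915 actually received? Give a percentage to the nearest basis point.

Amount owed after one year: 5,000 × (1 + 0.0902/365)^365 = 5,000 × 1.094381 = $5,471.90.
Effective rate on net proceeds: 5,471.90 / 4,915 − 1 = 0.113307 = 11.33%.

11.33%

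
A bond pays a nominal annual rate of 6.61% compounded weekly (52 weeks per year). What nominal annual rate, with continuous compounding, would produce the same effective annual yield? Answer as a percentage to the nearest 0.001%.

6.606%

EAR = (1 + 0.0661/52)^52 − 1 = 0.068289.
Equivalent continuous rate: r = ln(1 + 0.068289) = 0.066058 = 6.606%.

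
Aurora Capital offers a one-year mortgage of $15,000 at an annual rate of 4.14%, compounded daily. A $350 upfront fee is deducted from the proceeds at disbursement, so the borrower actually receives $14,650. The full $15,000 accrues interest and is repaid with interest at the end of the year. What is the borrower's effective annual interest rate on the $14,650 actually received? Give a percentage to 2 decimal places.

6.72%

Amount owed after one year: 15,000 × (1 + 0.0414/365)^365 = 15,000 × 1.042266 = $15,634.00.
Effective rate on net proceeds: 15,634.00 / 14,650 − 1 = 0.067167 = 6.72%.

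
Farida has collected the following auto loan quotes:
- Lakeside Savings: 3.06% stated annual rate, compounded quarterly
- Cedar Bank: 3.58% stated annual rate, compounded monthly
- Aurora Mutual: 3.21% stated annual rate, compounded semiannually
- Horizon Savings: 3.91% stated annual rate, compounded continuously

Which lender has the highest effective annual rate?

Horizon Savings

Lakeside Savings: (1 + 0.0306/4)^4 − 1 = 3.095%
Cedar Bank: (1 + 0.0358/12)^12 − 1 = 3.639%
Aurora Mutual: (1 + 0.0321/2)^2 − 1 = 3.236%
Horizon Savings: e^0.0391 − 1 = 3.987%
The highest effective annual rate is Horizon Savings at 3.987%.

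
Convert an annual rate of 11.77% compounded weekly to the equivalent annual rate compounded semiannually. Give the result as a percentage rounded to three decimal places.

12.109%

EAR = (1 + 0.1177/52)^52 − 1 = 0.124757.
Solve (1 + r/2)^2 = 1.124757: r/2 = 1.124757^(1/2) − 1 = 0.060546, so r = 0.121091 = 12.109%.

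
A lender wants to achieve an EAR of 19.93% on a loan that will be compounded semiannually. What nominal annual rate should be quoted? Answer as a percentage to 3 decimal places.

(1 + r/2)^2 − 1 = 0.1993, so 1 + r/2 = 1.1993^(1/2).
r/2 = 0.095126, so r = 0.190251 = 19.025%.

19.025%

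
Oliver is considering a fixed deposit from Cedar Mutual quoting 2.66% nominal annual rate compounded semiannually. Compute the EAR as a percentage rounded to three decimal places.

2.678%

EAR = (1 + 0.0266/2)^2 − 1.
= (1 + 0.013300)^2 − 1 = 1.026777 − 1 = 2.678%.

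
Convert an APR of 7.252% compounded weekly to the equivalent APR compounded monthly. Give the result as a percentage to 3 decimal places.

EAR = (1 + 0.07252/52)^52 − 1 = 0.075160.
Solve (1 + r/12)^12 = 1.075160: r/12 = 1.075160^(1/12) − 1 = 0.006057, so r = 0.072689 = 7.269%.

7.269%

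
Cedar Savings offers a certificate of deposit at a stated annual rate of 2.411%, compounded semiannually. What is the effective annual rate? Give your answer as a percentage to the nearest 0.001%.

2.426%

EAR = (1 + 0.02411/2)^2 − 1.
= (1 + 0.012055)^2 − 1 = 1.024255 − 1 = 2.426%.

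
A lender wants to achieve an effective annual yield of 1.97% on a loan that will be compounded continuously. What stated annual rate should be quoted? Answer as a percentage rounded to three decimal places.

1.951%

Continuous: nominal r satisfies e^r − 1 = 0.0197.
r = ln(1 + 0.0197) = ln(1.0197) = 0.019508 = 1.951%.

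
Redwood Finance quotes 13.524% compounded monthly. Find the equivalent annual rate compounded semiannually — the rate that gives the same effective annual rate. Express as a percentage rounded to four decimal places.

EAR = (1 + 0.13524/12)^12 − 1 = 0.143946.
Solve (1 + r/2)^2 = 1.143946: r/2 = 1.143946^(1/2) − 1 = 0.069554, so r = 0.139108 = 13.9108%.

13.9108%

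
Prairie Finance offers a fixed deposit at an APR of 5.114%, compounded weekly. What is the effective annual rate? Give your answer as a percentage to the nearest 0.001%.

5.244%

EAR = (1 + 0.05114/52)^52 − 1.
= (1 + 0.000983)^52 − 1 = 1.052444 − 1 = 5.244%.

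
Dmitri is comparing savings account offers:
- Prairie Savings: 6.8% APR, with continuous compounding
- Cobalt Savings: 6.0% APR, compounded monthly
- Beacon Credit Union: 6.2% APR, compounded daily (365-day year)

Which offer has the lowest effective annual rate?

Cobalt Savings

Prairie Savings: e^0.068 − 1 = 7.037%
Cobalt Savings: (1 + 0.060/12)^12 − 1 = 6.168%
Beacon Credit Union: (1 + 0.062/365)^365 − 1 = 6.396%
The lowest effective annual rate is Cobalt Savings at 6.168%.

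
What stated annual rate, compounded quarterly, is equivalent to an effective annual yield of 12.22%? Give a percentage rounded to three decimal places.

(1 + r/4)^4 − 1 = 0.1222, so 1 + r/4 = 1.1222^(1/4).
r/4 = 0.029242, so r = 0.116969 = 11.697%.

11.697%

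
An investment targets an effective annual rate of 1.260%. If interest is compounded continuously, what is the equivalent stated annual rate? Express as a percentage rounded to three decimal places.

Continuous: nominal r satisfies e^r − 1 = 0.01260.
r = ln(1 + 0.01260) = ln(1.01260) = 0.012521 = 1.252%.

1.252%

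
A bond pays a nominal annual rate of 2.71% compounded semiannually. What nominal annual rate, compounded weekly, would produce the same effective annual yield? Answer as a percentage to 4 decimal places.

2.6925%

EAR = (1 + 0.0271/2)^2 − 1 = 0.027284.
Solve (1 + r/52)^52 = 1.027284: r/52 = 1.027284^(1/52) − 1 = 0.000518, so r = 0.026925 = 2.6925%.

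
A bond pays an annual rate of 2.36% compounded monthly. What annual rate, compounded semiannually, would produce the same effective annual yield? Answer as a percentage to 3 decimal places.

EAR = (1 + 0.0236/12)^12 − 1 = 0.023857.
Solve (1 + r/2)^2 = 1.023857: r/2 = 1.023857^(1/2) − 1 = 0.011858, so r = 0.023716 = 2.372%.

2.372%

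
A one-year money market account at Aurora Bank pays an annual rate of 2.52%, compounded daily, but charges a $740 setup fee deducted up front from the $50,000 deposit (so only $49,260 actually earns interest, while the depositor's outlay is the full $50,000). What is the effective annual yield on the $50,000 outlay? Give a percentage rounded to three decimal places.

1.034%

Value after one year: 49,260 × (1 + 0.0252/365)^365 = 49,260 × 1.025519 = $50,517.08.
Effective yield on the $50,000 outlay: 50,517.08 / 50,000 − 1 = 0.010342 = 1.034%.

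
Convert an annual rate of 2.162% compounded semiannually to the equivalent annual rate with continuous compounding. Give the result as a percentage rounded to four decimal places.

EAR = (1 + 0.02162/2)^2 − 1 = 0.021737.
Equivalent continuous rate: r = ln(1 + 0.021737) = 0.021504 = 2.1504%.

2.1504%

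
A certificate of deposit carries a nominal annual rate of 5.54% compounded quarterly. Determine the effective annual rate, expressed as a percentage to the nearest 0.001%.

5.656%

EAR = (1 + 0.0554/4)^4 − 1.
= 1.056562 − 1 = 5.656%.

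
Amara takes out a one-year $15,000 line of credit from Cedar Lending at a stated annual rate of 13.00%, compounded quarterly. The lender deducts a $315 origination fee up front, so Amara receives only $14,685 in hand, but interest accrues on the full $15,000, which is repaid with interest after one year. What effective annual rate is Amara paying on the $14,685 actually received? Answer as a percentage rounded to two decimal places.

Amount owed after one year: 15,000 × (1 + 0.1300/4)^4 = 15,000 × 1.136476 = $17,047.14.
Effective rate on net proceeds: 17,047.14 / 14,685 − 1 = 0.160854 = 16.09%.

16.09%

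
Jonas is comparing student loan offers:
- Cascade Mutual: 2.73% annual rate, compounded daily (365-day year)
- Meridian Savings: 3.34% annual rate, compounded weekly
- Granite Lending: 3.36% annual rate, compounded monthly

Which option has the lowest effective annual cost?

Cascade Mutual: (1 + 0.0273/365)^365 − 1 = 2.768%
Meridian Savings: (1 + 0.0334/52)^52 − 1 = 3.395%
Granite Lending: (1 + 0.0336/12)^12 − 1 = 3.412%
The lowest effective annual rate is Cascade Mutual at 2.768%.

Cascade Mutual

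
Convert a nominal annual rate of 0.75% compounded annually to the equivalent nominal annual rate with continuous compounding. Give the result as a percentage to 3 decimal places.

Compounded annually, EAR = nominal = 0.007500.
Equivalent continuous rate: r = ln(1 + 0.007500) = 0.007472 = 0.747%.

0.747%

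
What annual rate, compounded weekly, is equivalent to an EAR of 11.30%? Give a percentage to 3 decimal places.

10.717%

(1 + r/52)^52 − 1 = 0.1130, so 1 + r/52 = 1.1130^(1/52).
r/52 = 0.002061, so r = 0.107169 = 10.717%.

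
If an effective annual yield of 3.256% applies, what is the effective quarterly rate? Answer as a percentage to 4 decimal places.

0.8042%

The per-quarter rate i satisfies (1 + i)^4 = 1 + 0.03256.
i = 1.03256^(1/4) − 1 = 0.0080425 = 0.8042%.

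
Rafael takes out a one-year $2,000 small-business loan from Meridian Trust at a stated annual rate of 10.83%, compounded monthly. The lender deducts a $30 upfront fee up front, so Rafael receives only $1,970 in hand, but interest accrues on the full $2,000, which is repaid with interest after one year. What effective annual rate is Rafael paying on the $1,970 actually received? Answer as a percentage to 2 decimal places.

Amount owed after one year: 2,000 × (1 + 0.1083/12)^12 = 2,000 × 1.113841 = $2,227.68.
Effective rate on net proceeds: 2,227.68 / 1,970 − 1 = 0.130803 = 13.08%.

13.08%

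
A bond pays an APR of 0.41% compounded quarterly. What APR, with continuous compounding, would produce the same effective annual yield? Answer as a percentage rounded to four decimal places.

0.4098%

EAR = (1 + 0.0041/4)^4 − 1 = 0.004106.
Equivalent continuous rate: r = ln(1 + 0.004106) = 0.004098 = 0.4098%.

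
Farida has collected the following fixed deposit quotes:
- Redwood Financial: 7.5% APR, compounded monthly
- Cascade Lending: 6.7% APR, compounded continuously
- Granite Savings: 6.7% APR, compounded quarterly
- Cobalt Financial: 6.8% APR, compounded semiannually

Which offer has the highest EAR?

Redwood Financial

Redwood Financial: (1 + 0.075/12)^12 − 1 = 7.763%
Cascade Lending: e^0.067 − 1 = 6.930%
Granite Savings: (1 + 0.067/4)^4 − 1 = 6.870%
Cobalt Financial: (1 + 0.068/2)^2 − 1 = 6.916%
The highest effective annual rate is Redwood Financial at 7.763%.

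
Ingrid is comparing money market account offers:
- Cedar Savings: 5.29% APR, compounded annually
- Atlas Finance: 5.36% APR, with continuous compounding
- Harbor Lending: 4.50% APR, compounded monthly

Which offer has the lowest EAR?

Harbor Lending

Cedar Savings: compounded annually, EAR = 5.290%
Atlas Finance: e^0.0536 − 1 = 5.506%
Harbor Lending: (1 + 0.0450/12)^12 − 1 = 4.594%
The lowest effective annual rate is Harbor Lending at 4.594%.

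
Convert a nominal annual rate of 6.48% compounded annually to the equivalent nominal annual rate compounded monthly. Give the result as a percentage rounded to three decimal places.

Compounded annually, EAR = nominal = 0.064800.
Solve (1 + r/12)^12 = 1.064800: r/12 = 1.064800^(1/12) − 1 = 0.005246, so r = 0.062952 = 6.295%.

6.295%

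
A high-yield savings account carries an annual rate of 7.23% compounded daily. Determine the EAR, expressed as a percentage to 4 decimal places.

EAR = (1 + 0.0723/365)^365 − 1.
= 1.074970 − 1 = 7.4970%.

7.4970%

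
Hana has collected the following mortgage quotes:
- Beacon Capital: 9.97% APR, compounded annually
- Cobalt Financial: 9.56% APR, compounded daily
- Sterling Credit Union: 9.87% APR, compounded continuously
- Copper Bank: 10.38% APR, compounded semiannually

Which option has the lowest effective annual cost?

Beacon Capital

Beacon Capital: compounded annually, EAR = 9.970%
Cobalt Financial: (1 + 0.0956/365)^365 − 1 = 10.031%
Sterling Credit Union: e^0.0987 − 1 = 10.374%
Copper Bank: (1 + 0.1038/2)^2 − 1 = 10.649%
The lowest effective annual rate is Beacon Capital at 9.970%.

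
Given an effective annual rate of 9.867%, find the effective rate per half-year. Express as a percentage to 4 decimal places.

4.8175%

The per-half-year rate i satisfies (1 + i)^2 = 1 + 0.09867.
i = 1.09867^(1/2) − 1 = 0.0481746 = 4.8175%.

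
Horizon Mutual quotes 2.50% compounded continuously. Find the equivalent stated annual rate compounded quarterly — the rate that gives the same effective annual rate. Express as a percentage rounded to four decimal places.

2.5078%

EAR under continuous compounding: e^0.0250 − 1 = 0.025315.
Solve (1 + r/4)^4 = 1.025315: r/4 = 1.025315^(1/4) − 1 = 0.006270, so r = 0.025078 = 2.5078%.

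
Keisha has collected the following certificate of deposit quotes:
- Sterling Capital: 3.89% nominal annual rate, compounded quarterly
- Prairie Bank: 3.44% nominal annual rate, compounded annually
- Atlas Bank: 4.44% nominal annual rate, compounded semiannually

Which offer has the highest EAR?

Atlas Bank

Sterling Capital: (1 + 0.0389/4)^4 − 1 = 3.947%
Prairie Bank: compounded annually, EAR = 3.440%
Atlas Bank: (1 + 0.0444/2)^2 − 1 = 4.489%
The highest effective annual rate is Atlas Bank at 4.489%.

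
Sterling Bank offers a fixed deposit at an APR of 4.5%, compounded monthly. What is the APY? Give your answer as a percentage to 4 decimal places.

EAR = (1 + 0.045/12)^12 − 1.
= 1.045940 − 1 = 4.5940%.

4.5940%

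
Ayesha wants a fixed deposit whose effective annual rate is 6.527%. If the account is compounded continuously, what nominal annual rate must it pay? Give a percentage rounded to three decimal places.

Continuous: nominal r satisfies e^r − 1 = 0.06527.
r = ln(1 + 0.06527) = ln(1.06527) = 0.063228 = 6.323%.

6.323%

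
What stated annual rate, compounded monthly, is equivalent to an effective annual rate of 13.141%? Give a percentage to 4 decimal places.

12.4102%

(1 + r/12)^12 − 1 = 0.13141, so 1 + r/12 = 1.13141^(1/12).
r/12 = 0.010342, so r = 0.124102 = 12.4102%.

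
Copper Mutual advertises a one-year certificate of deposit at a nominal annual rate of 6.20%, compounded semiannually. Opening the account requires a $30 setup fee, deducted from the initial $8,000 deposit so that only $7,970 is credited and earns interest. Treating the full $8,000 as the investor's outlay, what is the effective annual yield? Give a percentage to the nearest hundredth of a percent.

Value after one year: 7,970 × (1 + 0.0620/2)^2 = 7,970 × 1.062961 = $8,471.80.
Effective yield on the $8,000 outlay: 8,471.80 / 8,000 − 1 = 0.058975 = 5.90%.

5.90%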